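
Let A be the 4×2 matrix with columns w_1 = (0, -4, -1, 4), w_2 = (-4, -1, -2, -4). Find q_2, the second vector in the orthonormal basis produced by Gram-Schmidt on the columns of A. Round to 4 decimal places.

q_1 = w_1/‖w_1‖ = (0, -4, -1, 4)/5.7446 = (0.0000, -0.6963, -0.1741, 0.6963).
r_{12} = q_1·w_2 = -1.7408.
u_2 = w_2 + 1.7408·q_1 = (-4.0000, -2.2121, -2.3030, -2.7879).
‖u_2‖ = 5.8284, so q_2 = (-0.6863, -0.3795, -0.3951, -0.4783).

q_2 = (-0.6863, -0.3795, -0.3951, -0.4783)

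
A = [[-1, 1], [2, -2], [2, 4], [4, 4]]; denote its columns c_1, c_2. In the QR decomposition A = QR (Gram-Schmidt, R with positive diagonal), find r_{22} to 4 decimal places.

c_1 = (-1, 2, 2, 4); ‖c_1‖ = 5.0000, so e_1 = (-0.2000, 0.4000, 0.4000, 0.8000).
e_1·c_2 = (-0.2000)·1 + 0.4000·(-2) + 0.4000·4 + 0.8000·4 = 3.8000.
u_2 = c_2 − 3.8000·e_1 = (1.7600, -3.5200, 2.4800, 0.9600).
r_{22} = ‖u_2‖ = 4.7497.

r_{22} = 4.7497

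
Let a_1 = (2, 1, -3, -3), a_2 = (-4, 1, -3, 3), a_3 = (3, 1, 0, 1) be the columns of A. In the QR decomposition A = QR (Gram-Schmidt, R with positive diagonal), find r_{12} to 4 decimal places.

a_1 = (2, 1, -3, -3); ‖a_1‖ = 4.7958, so e_1 = (0.4170, 0.2085, -0.6255, -0.6255).
r_{12} = e_1·a_2 = -1.4596.

r_{12} = -1.4596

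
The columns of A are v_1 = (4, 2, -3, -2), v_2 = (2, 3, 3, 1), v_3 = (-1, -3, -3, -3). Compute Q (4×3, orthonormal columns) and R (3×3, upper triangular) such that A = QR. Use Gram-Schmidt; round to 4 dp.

Q = [[0.6963, 0.3432, 0.0474], [0.3482, 0.5911, -0.2265], [-0.5222, 0.6865, 0.4774], [-0.3482, 0.2479, -0.8477]], R = [[5.7446, 0.5222, 0.8704], [0.0000, 4.7673, -4.9199], [0.0000, 0.0000, 1.7428]]

e_1 = v_1/‖v_1‖ = (4, 2, -3, -2)/5.7446 = (0.6963, 0.3482, -0.5222, -0.3482).
r_{12} = e_1·v_2 = 0.5222.
u_2 = v_2 − 0.5222·e_1 = (1.6364, 2.8182, 3.2727, 1.1818).
‖u_2‖ = 4.7673, so e_2 = (0.3432, 0.5911, 0.6865, 0.2479).
r_{13} = e_1·v_3 = 0.8704; r_{23} = e_2·v_3 = -4.9199.
u_3 = v_3 − 0.8704·e_1 + 4.9199·e_2 = (0.0827, -0.3947, 0.8320, -1.4773).
‖u_3‖ = 1.7428, so e_3 = (0.0474, -0.2265, 0.4774, -0.8477).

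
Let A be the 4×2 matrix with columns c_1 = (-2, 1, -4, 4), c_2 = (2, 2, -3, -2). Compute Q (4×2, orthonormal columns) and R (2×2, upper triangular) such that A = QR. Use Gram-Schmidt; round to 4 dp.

Q = [[-0.3288, 0.4612], [0.1644, 0.4257], [-0.6576, -0.6090], [0.6576, -0.4849]], R = [[6.0828, 0.3288], [0.0000, 4.5708]]

c_1 = (-2, 1, -4, 4); ‖c_1‖ = 6.0828, so e_1 = (-0.3288, 0.1644, -0.6576, 0.6576).
e_1·c_2 = (-0.3288)·2 + 0.1644·2 + (-0.6576)·(-3) + 0.6576·(-2) = 0.3288.
u_2 = c_2 − 0.3288·e_1 = (2.1081, 1.9459, -2.7838, -2.2162).
‖u_2‖ = 4.5708, so e_2 = (0.4612, 0.4257, -0.6090, -0.4849).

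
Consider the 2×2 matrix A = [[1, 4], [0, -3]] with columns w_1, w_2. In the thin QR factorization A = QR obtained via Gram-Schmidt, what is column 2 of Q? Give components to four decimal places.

w_1 = (1, 0); ‖w_1‖ = 1.0000, so e_1 = (1.0000, 0.0000).
e_1·w_2 = 1.0000·4 + 0.0000·(-3) = 4.0000.
u_2 = w_2 − 4.0000·e_1 = (0.0000, -3.0000).
‖u_2‖ = 3.0000, so e_2 = (0.0000, -1.0000).

e_2 = (0.0000, -1.0000)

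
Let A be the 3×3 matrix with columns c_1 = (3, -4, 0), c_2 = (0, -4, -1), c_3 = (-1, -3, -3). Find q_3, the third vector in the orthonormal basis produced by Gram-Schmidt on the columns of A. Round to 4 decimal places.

c_1 = (3, -4, 0); ‖c_1‖ = 5.0000, so q_1 = (0.6000, -0.8000, 0.0000).
q_1·c_2 = 0.6000·0 + (-0.8000)·(-4) + 0.0000·(-1) = 3.2000.
u_2 = c_2 − 3.2000·q_1 = (-1.9200, -1.4400, -1.0000).
‖u_2‖ = 2.6000, so q_2 = (-0.7385, -0.5538, -0.3846).
q_1·c_3 = 0.6000·(-1) + (-0.8000)·(-3) + 0.0000·(-3) = 1.8000; q_2·c_3 = (-0.7385)·(-1) + (-0.5538)·(-3) + (-0.3846)·(-3) = 3.5538.
u_3 = c_3 − 1.8000·q_1 − 3.5538·q_2 = (0.5444, 0.4083, -1.6331).
‖u_3‖ = 1.7692, so q_3 = (0.3077, 0.2308, -0.9231).

q_3 = (0.3077, 0.2308, -0.9231)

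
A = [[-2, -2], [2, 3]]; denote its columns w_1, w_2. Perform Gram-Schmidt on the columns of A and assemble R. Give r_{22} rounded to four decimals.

r_{22} = 0.7071

e_1 = w_1/‖w_1‖ = (-2, 2)/2.8284 = (-0.7071, 0.7071).
r_{12} = e_1·w_2 = 3.5355.
u_2 = w_2 − 3.5355·e_1 = (0.5000, 0.5000).
r_{22} = ‖u_2‖ = 0.7071.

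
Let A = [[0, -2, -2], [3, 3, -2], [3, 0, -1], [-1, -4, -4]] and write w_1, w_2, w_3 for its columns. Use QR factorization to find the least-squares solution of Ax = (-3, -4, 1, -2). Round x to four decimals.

e_1 = w_1/‖w_1‖ = (0, 3, 3, -1)/4.3589 = (0.0000, 0.6882, 0.6882, -0.2294).
r_{12} = e_1·w_2 = 2.9824.
u_2 = w_2 − 2.9824·e_1 = (-2.0000, 0.9474, -2.0526, -3.3158).
‖u_2‖ = 4.4839, so e_2 = (-0.4460, 0.2113, -0.4578, -0.7395).
r_{13} = e_1·w_3 = -1.1471; r_{23} = e_2·w_3 = 3.8853.
u_3 = w_3 + 1.1471·e_1 − 3.8853·e_2 = (-0.2670, -2.0314, 1.5681, -1.3901).
‖u_3‖ = 2.9307, so e_3 = (-0.0911, -0.6931, 0.5350, -0.4743).
Qᵀb = (-1.6059, 1.5142, 4.5296).
Back-substitute: x_3 = 4.5296/2.9307 = 1.5456.
x_2 = (1.5142 − 3.8853·1.5456)/4.4839 = -1.0015.
x_1 = (-1.6059 − 2.9824·(-1.0015) + 1.1471·1.5456)/4.3589 = 0.7236.

x = (0.7236, -1.0015, 1.5456)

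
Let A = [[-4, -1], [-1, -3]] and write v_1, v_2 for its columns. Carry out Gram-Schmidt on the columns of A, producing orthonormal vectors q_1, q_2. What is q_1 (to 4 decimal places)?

q_1 = (-0.9701, -0.2425)

v_1 = (-4, -1); ‖v_1‖ = 4.1231, so q_1 = (-0.9701, -0.2425).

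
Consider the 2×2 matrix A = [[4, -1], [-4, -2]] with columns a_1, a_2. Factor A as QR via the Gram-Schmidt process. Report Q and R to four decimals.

a_1 = (4, -4); ‖a_1‖ = 5.6569, so e_1 = (0.7071, -0.7071).
e_1·a_2 = 0.7071·(-1) + (-0.7071)·(-2) = 0.7071.
u_2 = a_2 − 0.7071·e_1 = (-1.5000, -1.5000).
‖u_2‖ = 2.1213, so e_2 = (-0.7071, -0.7071).

Q = [[0.7071, -0.7071], [-0.7071, -0.7071]], R = [[5.6569, 0.7071], [0.0000, 2.1213]]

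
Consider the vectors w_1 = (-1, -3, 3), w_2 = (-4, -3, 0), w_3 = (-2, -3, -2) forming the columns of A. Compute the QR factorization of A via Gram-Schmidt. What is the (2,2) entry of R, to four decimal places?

r_{22} = 4.0131

q_1 = w_1/‖w_1‖ = (-1, -3, 3)/4.3589 = (-0.2294, -0.6882, 0.6882).
r_{12} = q_1·w_2 = 2.9824.
u_2 = w_2 − 2.9824·q_1 = (-3.3158, -0.9474, -2.0526).
r_{22} = ‖u_2‖ = 4.0131.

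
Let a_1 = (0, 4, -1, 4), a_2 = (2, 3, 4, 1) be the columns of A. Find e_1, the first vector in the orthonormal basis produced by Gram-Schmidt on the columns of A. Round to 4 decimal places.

e_1 = (0.0000, 0.6963, -0.1741, 0.6963)

a_1 = (0, 4, -1, 4); ‖a_1‖ = 5.7446, so e_1 = (0.0000, 0.6963, -0.1741, 0.6963).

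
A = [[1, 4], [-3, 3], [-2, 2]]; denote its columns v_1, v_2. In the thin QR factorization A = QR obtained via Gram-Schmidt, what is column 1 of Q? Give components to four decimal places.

q_1 = (0.2673, -0.8018, -0.5345)

v_1 = (1, -3, -2); ‖v_1‖ = 3.7417, so q_1 = (0.2673, -0.8018, -0.5345).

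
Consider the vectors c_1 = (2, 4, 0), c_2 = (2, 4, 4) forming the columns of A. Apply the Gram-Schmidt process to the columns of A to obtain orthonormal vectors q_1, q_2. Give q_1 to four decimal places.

q_1 = (0.4472, 0.8944, 0.0000)

q_1 = c_1/‖c_1‖ = (2, 4, 0)/4.4721 = (0.4472, 0.8944, 0.0000).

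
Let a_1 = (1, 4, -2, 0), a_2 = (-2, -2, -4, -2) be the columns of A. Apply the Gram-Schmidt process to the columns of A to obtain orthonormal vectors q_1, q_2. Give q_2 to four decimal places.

q_2 = (-0.3612, -0.3070, -0.7946, -0.3793)

a_1 = (1, 4, -2, 0); ‖a_1‖ = 4.5826, so q_1 = (0.2182, 0.8729, -0.4364, 0.0000).
q_1·a_2 = 0.2182·(-2) + 0.8729·(-2) + (-0.4364)·(-4) + 0.0000·(-2) = -0.4364.
u_2 = a_2 + 0.4364·q_1 = (-1.9048, -1.6190, -4.1905, -2.0000).
‖u_2‖ = 5.2735, so q_2 = (-0.3612, -0.3070, -0.7946, -0.3793).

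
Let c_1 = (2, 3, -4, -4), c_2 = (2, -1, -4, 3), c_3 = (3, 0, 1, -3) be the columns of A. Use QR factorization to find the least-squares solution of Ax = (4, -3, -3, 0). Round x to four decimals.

c_1 = (2, 3, -4, -4); ‖c_1‖ = 6.7082, so e_1 = (0.2981, 0.4472, -0.5963, -0.5963).
e_1·c_2 = 0.2981·2 + 0.4472·(-1) + (-0.5963)·(-4) + (-0.5963)·3 = 0.7454.
u_2 = c_2 − 0.7454·e_1 = (1.7778, -1.3333, -3.5556, 3.4444).
‖u_2‖ = 5.4263, so e_2 = (0.3276, -0.2457, -0.6552, 0.6348).
e_1·c_3 = 0.2981·3 + 0.4472·0 + (-0.5963)·1 + (-0.5963)·(-3) = 2.0870; e_2·c_3 = 0.3276·3 + (-0.2457)·0 + (-0.6552)·1 + 0.6348·(-3) = -1.5767.
u_3 = c_3 − 2.0870·e_1 + 1.5767·e_2 = (2.8943, -1.3208, 1.2113, -0.7547).
‖u_3‖ = 3.4869, so e_3 = (0.8301, -0.3788, 0.3474, -0.2164).
Qᵀb = (1.6398, 4.0134, 3.4144).
Back-substitute: x_3 = 3.4144/3.4869 = 0.9792.
x_2 = (4.0134 + 1.5767·0.9792)/5.4263 = 1.0241.
x_1 = (1.6398 − 0.7454·1.0241 − 2.0870·0.9792)/6.7082 = -0.1740.

x = (-0.1740, 1.0241, 0.9792)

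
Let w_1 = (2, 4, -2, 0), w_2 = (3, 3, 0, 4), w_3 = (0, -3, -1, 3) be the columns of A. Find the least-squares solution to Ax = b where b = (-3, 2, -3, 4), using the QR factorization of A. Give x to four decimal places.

w_1 = (2, 4, -2, 0); ‖w_1‖ = 4.8990, so e_1 = (0.4082, 0.8165, -0.4082, 0.0000).
e_1·w_2 = 0.4082·3 + 0.8165·3 + (-0.4082)·0 + 0.0000·4 = 3.6742.
u_2 = w_2 − 3.6742·e_1 = (1.5000, 0.0000, 1.5000, 4.0000).
‖u_2‖ = 4.5277, so e_2 = (0.3313, 0.0000, 0.3313, 0.8835).
e_1·w_3 = 0.4082·0 + 0.8165·(-3) + (-0.4082)·(-1) + 0.0000·3 = -2.0412; e_2·w_3 = 0.3313·0 + (0.0000)·(-3) + 0.3313·(-1) + 0.8835·3 = 2.3191.
u_3 = w_3 + 2.0412·e_1 − 2.3191·e_2 = (0.0650, -1.3333, -2.6016, 0.9512).
‖u_3‖ = 3.0749, so e_3 = (0.0212, -0.4336, -0.8461, 0.3093).
Qᵀb = (1.6330, 1.5460, 2.8449).
Back-substitute: x_3 = 2.8449/3.0749 = 0.9252.
x_2 = (1.5460 − 2.3191·0.9252)/4.5277 = -0.1324.
x_1 = (1.6330 − 3.6742·(-0.1324) + 2.0412·0.9252)/4.8990 = 0.8181.

x = (0.8181, -0.1324, 0.9252)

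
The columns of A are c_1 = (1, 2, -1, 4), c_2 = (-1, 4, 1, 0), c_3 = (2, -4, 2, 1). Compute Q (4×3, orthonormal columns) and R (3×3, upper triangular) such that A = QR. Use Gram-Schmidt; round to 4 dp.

Q = [[0.2132, -0.3146, 0.3127], [0.4264, 0.8540, -0.1495], [-0.2132, 0.3146, 0.9108], [0.8528, -0.2697, 0.2243]], R = [[4.6904, 1.2792, -0.8528], [0.0000, 4.0452, -3.6856], [0.0000, 0.0000, 3.2694]]

c_1 = (1, 2, -1, 4); ‖c_1‖ = 4.6904, so q_1 = (0.2132, 0.4264, -0.2132, 0.8528).
q_1·c_2 = 0.2132·(-1) + 0.4264·4 + (-0.2132)·1 + 0.8528·0 = 1.2792.
u_2 = c_2 − 1.2792·q_1 = (-1.2727, 3.4545, 1.2727, -1.0909).
‖u_2‖ = 4.0452, so q_2 = (-0.3146, 0.8540, 0.3146, -0.2697).
q_1·c_3 = 0.2132·2 + 0.4264·(-4) + (-0.2132)·2 + 0.8528·1 = -0.8528; q_2·c_3 = (-0.3146)·2 + 0.8540·(-4) + 0.3146·2 + (-0.2697)·1 = -3.6856.
u_3 = c_3 + 0.8528·q_1 + 3.6856·q_2 = (1.0222, -0.4889, 2.9778, 0.7333).
‖u_3‖ = 3.2694, so q_3 = (0.3127, -0.1495, 0.9108, 0.2243).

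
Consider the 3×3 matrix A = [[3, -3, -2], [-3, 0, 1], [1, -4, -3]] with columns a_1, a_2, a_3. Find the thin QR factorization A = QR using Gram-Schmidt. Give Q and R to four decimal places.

a_1 = (3, -3, 1); ‖a_1‖ = 4.3589, so e_1 = (0.6882, -0.6882, 0.2294).
e_1·a_2 = 0.6882·(-3) + (-0.6882)·0 + 0.2294·(-4) = -2.9824.
u_2 = a_2 + 2.9824·e_1 = (-0.9474, -2.0526, -3.3158).
‖u_2‖ = 4.0131, so e_2 = (-0.2361, -0.5115, -0.8262).
e_1·a_3 = 0.6882·(-2) + (-0.6882)·1 + 0.2294·(-3) = -2.7530; e_2·a_3 = (-0.2361)·(-2) + (-0.5115)·1 + (-0.8262)·(-3) = 2.4394.
u_3 = a_3 + 2.7530·e_1 − 2.4394·e_2 = (0.4706, 0.3529, -0.3529).
‖u_3‖ = 0.6860, so e_3 = (0.6860, 0.5145, -0.5145).

Q = [[0.6882, -0.2361, 0.6860], [-0.6882, -0.5115, 0.5145], [0.2294, -0.8262, -0.5145]], R = [[4.3589, -2.9824, -2.7530], [0.0000, 4.0131, 2.4394], [0.0000, 0.0000, 0.6860]]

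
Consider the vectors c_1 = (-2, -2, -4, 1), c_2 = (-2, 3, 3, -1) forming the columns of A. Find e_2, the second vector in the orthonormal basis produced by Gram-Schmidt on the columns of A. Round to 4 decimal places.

c_1 = (-2, -2, -4, 1); ‖c_1‖ = 5.0000, so e_1 = (-0.4000, -0.4000, -0.8000, 0.2000).
e_1·c_2 = (-0.4000)·(-2) + (-0.4000)·3 + (-0.8000)·3 + 0.2000·(-1) = -3.0000.
u_2 = c_2 + 3.0000·e_1 = (-3.2000, 1.8000, 0.6000, -0.4000).
‖u_2‖ = 3.7417, so e_2 = (-0.8552, 0.4811, 0.1604, -0.1069).

e_2 = (-0.8552, 0.4811, 0.1604, -0.1069)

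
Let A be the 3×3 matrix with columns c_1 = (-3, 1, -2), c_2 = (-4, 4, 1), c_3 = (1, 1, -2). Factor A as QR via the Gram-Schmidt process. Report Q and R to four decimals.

Q = [[-0.8018, -0.2294, 0.5518], [0.2673, 0.6882, 0.6745], [-0.5345, 0.6882, -0.4905]], R = [[3.7417, 3.7417, 0.5345], [0.0000, 4.3589, -0.9177], [0.0000, 0.0000, 2.2073]]

e_1 = c_1/‖c_1‖ = (-3, 1, -2)/3.7417 = (-0.8018, 0.2673, -0.5345).
r_{12} = e_1·c_2 = 3.7417.
u_2 = c_2 − 3.7417·e_1 = (-1.0000, 3.0000, 3.0000).
‖u_2‖ = 4.3589, so e_2 = (-0.2294, 0.6882, 0.6882).
r_{13} = e_1·c_3 = 0.5345; r_{23} = e_2·c_3 = -0.9177.
u_3 = c_3 − 0.5345·e_1 + 0.9177·e_2 = (1.2180, 1.4887, -1.0827).
‖u_3‖ = 2.2073, so e_3 = (0.5518, 0.6745, -0.4905).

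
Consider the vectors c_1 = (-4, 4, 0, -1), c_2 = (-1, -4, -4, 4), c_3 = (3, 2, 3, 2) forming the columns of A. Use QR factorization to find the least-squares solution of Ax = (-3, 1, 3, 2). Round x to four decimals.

x = (0.6587, 0.2796, 0.5441)

c_1 = (-4, 4, 0, -1); ‖c_1‖ = 5.7446, so q_1 = (-0.6963, 0.6963, 0.0000, -0.1741).
q_1·c_2 = (-0.6963)·(-1) + 0.6963·(-4) + 0.0000·(-4) + (-0.1741)·4 = -2.7852.
u_2 = c_2 + 2.7852·q_1 = (-2.9394, -2.0606, -4.0000, 3.5152).
‖u_2‖ = 6.4220, so q_2 = (-0.4577, -0.3209, -0.6229, 0.5474).
q_1·c_3 = (-0.6963)·3 + 0.6963·2 + 0.0000·3 + (-0.1741)·2 = -1.0445; q_2·c_3 = (-0.4577)·3 + (-0.3209)·2 + (-0.6229)·3 + 0.5474·2 = -2.7887.
u_3 = c_3 + 1.0445·q_1 + 2.7887·q_2 = (0.9963, 1.8325, 1.2630, 3.3446).
‖u_3‖ = 4.1391, so q_3 = (0.2407, 0.4427, 0.3051, 0.8080).
Qᵀb = (2.4371, 0.2784, 2.2521).
Back-substitute: x_3 = 2.2521/4.1391 = 0.5441.
x_2 = (0.2784 + 2.7887·0.5441)/6.4220 = 0.2796.
x_1 = (2.4371 + 2.7852·0.2796 + 1.0445·0.5441)/5.7446 = 0.6587.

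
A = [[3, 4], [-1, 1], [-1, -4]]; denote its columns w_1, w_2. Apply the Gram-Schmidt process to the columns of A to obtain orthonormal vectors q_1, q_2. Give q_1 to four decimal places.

q_1 = (0.9045, -0.3015, -0.3015)

w_1 = (3, -1, -1); ‖w_1‖ = 3.3166, so q_1 = (0.9045, -0.3015, -0.3015).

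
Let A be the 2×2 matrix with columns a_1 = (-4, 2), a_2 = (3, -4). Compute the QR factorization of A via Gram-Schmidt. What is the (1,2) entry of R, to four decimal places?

r_{12} = -4.4721

a_1 = (-4, 2); ‖a_1‖ = 4.4721, so q_1 = (-0.8944, 0.4472).
r_{12} = q_1·a_2 = -4.4721.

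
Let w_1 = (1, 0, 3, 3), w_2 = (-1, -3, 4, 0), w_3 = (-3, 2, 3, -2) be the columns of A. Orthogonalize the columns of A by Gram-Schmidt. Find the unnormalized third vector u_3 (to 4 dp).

u_3 = (-2.2761, 3.3753, 1.9625, -1.2038)

w_1 = (1, 0, 3, 3); ‖w_1‖ = 4.3589, so q_1 = (0.2294, 0.0000, 0.6882, 0.6882).
q_1·w_2 = 0.2294·(-1) + 0.0000·(-3) + 0.6882·4 + 0.6882·0 = 2.5236.
u_2 = w_2 − 2.5236·q_1 = (-1.5789, -3.0000, 2.2632, -1.7368).
‖u_2‖ = 4.4308, so q_2 = (-0.3564, -0.6771, 0.5108, -0.3920).
q_1·w_3 = 0.2294·(-3) + 0.0000·2 + 0.6882·3 + 0.6882·(-2) = 0.0000; q_2·w_3 = (-0.3564)·(-3) + (-0.6771)·2 + 0.5108·3 + (-0.3920)·(-2) = 2.0313.
u_3 = w_3 + 0.0000·q_1 − 2.0313·q_2 = (-2.2761, 3.3753, 1.9625, -1.2038).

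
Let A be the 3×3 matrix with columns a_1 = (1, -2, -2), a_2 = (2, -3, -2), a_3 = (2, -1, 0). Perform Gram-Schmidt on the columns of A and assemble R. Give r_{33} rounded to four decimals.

a_1 = (1, -2, -2); ‖a_1‖ = 3.0000, so q_1 = (0.3333, -0.6667, -0.6667).
q_1·a_2 = 0.3333·2 + (-0.6667)·(-3) + (-0.6667)·(-2) = 4.0000.
u_2 = a_2 − 4.0000·q_1 = (0.6667, -0.3333, 0.6667).
‖u_2‖ = 1.0000, so q_2 = (0.6667, -0.3333, 0.6667).
q_1·a_3 = 0.3333·2 + (-0.6667)·(-1) + (-0.6667)·0 = 1.3333; q_2·a_3 = 0.6667·2 + (-0.3333)·(-1) + 0.6667·0 = 1.6667.
u_3 = a_3 − 1.3333·q_1 − 1.6667·q_2 = (0.4444, 0.4444, -0.2222).
r_{33} = ‖u_3‖ = 0.6667.

r_{33} = 0.6667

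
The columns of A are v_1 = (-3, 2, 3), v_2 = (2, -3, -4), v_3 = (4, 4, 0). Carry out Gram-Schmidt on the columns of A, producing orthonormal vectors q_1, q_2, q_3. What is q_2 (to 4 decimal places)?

q_1 = v_1/‖v_1‖ = (-3, 2, 3)/4.6904 = (-0.6396, 0.4264, 0.6396).
r_{12} = q_1·v_2 = -5.1168.
u_2 = v_2 + 5.1168·q_1 = (-1.2727, -0.8182, -0.7273).
‖u_2‖ = 1.6787, so q_2 = (-0.7581, -0.4874, -0.4332).

q_2 = (-0.7581, -0.4874, -0.4332)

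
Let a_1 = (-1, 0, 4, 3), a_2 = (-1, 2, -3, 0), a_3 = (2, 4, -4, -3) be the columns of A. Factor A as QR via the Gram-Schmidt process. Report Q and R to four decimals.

a_1 = (-1, 0, 4, 3); ‖a_1‖ = 5.0990, so q_1 = (-0.1961, 0.0000, 0.7845, 0.5883).
q_1·a_2 = (-0.1961)·(-1) + 0.0000·2 + 0.7845·(-3) + 0.5883·0 = -2.1573.
u_2 = a_2 + 2.1573·q_1 = (-1.4231, 2.0000, -1.3077, 1.2692).
‖u_2‖ = 3.0571, so q_2 = (-0.4655, 0.6542, -0.4277, 0.4152).
q_1·a_3 = (-0.1961)·2 + 0.0000·4 + 0.7845·(-4) + 0.5883·(-3) = -5.2951; q_2·a_3 = (-0.4655)·2 + 0.6542·4 + (-0.4277)·(-4) + 0.4152·(-3) = 2.1513.
u_3 = a_3 + 5.2951·q_1 − 2.1513·q_2 = (1.9630, 2.5926, 1.0741, -0.7778).
‖u_3‖ = 3.5119, so q_3 = (0.5589, 0.7382, 0.3058, -0.2215).

Q = [[-0.1961, -0.4655, 0.5589], [0.0000, 0.6542, 0.7382], [0.7845, -0.4277, 0.3058], [0.5883, 0.4152, -0.2215]], R = [[5.0990, -2.1573, -5.2951], [0.0000, 3.0571, 2.1513], [0.0000, 0.0000, 3.5119]]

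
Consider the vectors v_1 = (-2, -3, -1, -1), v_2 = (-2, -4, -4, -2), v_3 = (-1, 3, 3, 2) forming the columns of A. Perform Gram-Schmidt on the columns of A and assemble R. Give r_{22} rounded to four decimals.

v_1 = (-2, -3, -1, -1); ‖v_1‖ = 3.8730, so q_1 = (-0.5164, -0.7746, -0.2582, -0.2582).
q_1·v_2 = (-0.5164)·(-2) + (-0.7746)·(-4) + (-0.2582)·(-4) + (-0.2582)·(-2) = 5.6804.
u_2 = v_2 − 5.6804·q_1 = (0.9333, 0.4000, -2.5333, -0.5333).
r_{22} = ‖u_2‖ = 2.7809.

r_{22} = 2.7809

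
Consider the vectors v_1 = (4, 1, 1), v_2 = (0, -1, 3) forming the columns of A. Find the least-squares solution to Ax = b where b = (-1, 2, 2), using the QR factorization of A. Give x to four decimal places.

v_1 = (4, 1, 1); ‖v_1‖ = 4.2426, so q_1 = (0.9428, 0.2357, 0.2357).
q_1·v_2 = 0.9428·0 + 0.2357·(-1) + 0.2357·3 = 0.4714.
u_2 = v_2 − 0.4714·q_1 = (-0.4444, -1.1111, 2.8889).
‖u_2‖ = 3.1269, so q_2 = (-0.1421, -0.3553, 0.9239).
Qᵀb = (0.0000, 1.2792).
Back-substitute: x_2 = 1.2792/3.1269 = 0.4091.
x_1 = (0.0000 − 0.4714·0.4091)/4.2426 = -0.0455.

x = (-0.0455, 0.4091)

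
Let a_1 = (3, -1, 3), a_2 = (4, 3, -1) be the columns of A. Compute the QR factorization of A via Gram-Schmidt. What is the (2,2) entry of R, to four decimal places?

a_1 = (3, -1, 3); ‖a_1‖ = 4.3589, so q_1 = (0.6882, -0.2294, 0.6882).
q_1·a_2 = 0.6882·4 + (-0.2294)·3 + 0.6882·(-1) = 1.3765.
u_2 = a_2 − 1.3765·q_1 = (3.0526, 3.3158, -1.9474).
r_{22} = ‖u_2‖ = 4.9097.

r_{22} = 4.9097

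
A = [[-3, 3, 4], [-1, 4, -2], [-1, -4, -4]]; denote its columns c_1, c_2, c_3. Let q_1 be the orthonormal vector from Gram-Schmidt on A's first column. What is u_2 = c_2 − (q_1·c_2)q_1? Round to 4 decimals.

u_2 = (0.5455, 3.1818, -4.8182)

c_1 = (-3, -1, -1); ‖c_1‖ = 3.3166, so q_1 = (-0.9045, -0.3015, -0.3015).
q_1·c_2 = (-0.9045)·3 + (-0.3015)·4 + (-0.3015)·(-4) = -2.7136.
u_2 = c_2 + 2.7136·q_1 = (0.5455, 3.1818, -4.8182).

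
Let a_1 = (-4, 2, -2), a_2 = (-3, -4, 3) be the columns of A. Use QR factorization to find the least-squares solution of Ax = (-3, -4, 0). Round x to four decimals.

a_1 = (-4, 2, -2); ‖a_1‖ = 4.8990, so e_1 = (-0.8165, 0.4082, -0.4082).
e_1·a_2 = (-0.8165)·(-3) + 0.4082·(-4) + (-0.4082)·3 = -0.4082.
u_2 = a_2 + 0.4082·e_1 = (-3.3333, -3.8333, 2.8333).
‖u_2‖ = 5.8166, so e_2 = (-0.5731, -0.6590, 0.4871).
Qᵀb = (0.8165, 4.3553).
Back-substitute: x_2 = 4.3553/5.8166 = 0.7488.
x_1 = (0.8165 + 0.4082·0.7488)/4.8990 = 0.2291.

x = (0.2291, 0.7488)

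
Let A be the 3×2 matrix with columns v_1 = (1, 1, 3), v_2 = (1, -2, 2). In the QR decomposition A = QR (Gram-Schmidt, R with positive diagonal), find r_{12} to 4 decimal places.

r_{12} = 1.5076

v_1 = (1, 1, 3); ‖v_1‖ = 3.3166, so e_1 = (0.3015, 0.3015, 0.9045).
r_{12} = e_1·v_2 = 1.5076.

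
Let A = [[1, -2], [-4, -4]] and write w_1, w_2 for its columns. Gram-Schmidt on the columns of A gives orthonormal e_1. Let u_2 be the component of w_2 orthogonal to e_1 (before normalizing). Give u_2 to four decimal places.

w_1 = (1, -4); ‖w_1‖ = 4.1231, so e_1 = (0.2425, -0.9701).
e_1·w_2 = 0.2425·(-2) + (-0.9701)·(-4) = 3.3955.
u_2 = w_2 − 3.3955·e_1 = (-2.8235, -0.7059).

u_2 = (-2.8235, -0.7059)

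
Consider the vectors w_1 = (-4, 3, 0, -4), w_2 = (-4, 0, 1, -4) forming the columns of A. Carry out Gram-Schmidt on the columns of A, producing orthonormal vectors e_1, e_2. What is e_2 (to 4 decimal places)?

w_1 = (-4, 3, 0, -4); ‖w_1‖ = 6.4031, so e_1 = (-0.6247, 0.4685, 0.0000, -0.6247).
e_1·w_2 = (-0.6247)·(-4) + 0.4685·0 + 0.0000·1 + (-0.6247)·(-4) = 4.9976.
u_2 = w_2 − 4.9976·e_1 = (-0.8780, -2.3415, 1.0000, -0.8780).
‖u_2‖ = 2.8327, so e_2 = (-0.3100, -0.8266, 0.3530, -0.3100).

e_2 = (-0.3100, -0.8266, 0.3530, -0.3100)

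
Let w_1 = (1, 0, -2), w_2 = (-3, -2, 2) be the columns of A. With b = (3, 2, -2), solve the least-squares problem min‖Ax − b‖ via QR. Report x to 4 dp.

w_1 = (1, 0, -2); ‖w_1‖ = 2.2361, so e_1 = (0.4472, 0.0000, -0.8944).
e_1·w_2 = 0.4472·(-3) + 0.0000·(-2) + (-0.8944)·2 = -3.1305.
u_2 = w_2 + 3.1305·e_1 = (-1.6000, -2.0000, -0.8000).
‖u_2‖ = 2.6833, so e_2 = (-0.5963, -0.7454, -0.2981).
Qᵀb = (3.1305, -2.6833).
Back-substitute: x_2 = -2.6833/2.6833 = -1.0000.
x_1 = (3.1305 + 3.1305·(-1.0000))/2.2361 = 0.0000.

x = (0.0000, -1.0000)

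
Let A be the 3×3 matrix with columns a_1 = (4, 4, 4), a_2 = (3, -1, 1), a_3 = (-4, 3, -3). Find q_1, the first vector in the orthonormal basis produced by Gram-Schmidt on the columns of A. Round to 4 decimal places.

q_1 = (0.5774, 0.5774, 0.5774)

a_1 = (4, 4, 4); ‖a_1‖ = 6.9282, so q_1 = (0.5774, 0.5774, 0.5774).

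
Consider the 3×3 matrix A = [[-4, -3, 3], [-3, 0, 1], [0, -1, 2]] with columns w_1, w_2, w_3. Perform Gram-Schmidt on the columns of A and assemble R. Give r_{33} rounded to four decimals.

q_1 = w_1/‖w_1‖ = (-4, -3, 0)/5.0000 = (-0.8000, -0.6000, 0.0000).
r_{12} = q_1·w_2 = 2.4000.
u_2 = w_2 − 2.4000·q_1 = (-1.0800, 1.4400, -1.0000).
‖u_2‖ = 2.0591, so q_2 = (-0.5245, 0.6993, -0.4856).
r_{13} = q_1·w_3 = -3.0000; r_{23} = q_2·w_3 = -1.8454.
u_3 = w_3 + 3.0000·q_1 + 1.8454·q_2 = (-0.3679, 0.4906, 1.1038).
r_{33} = ‖u_3‖ = 1.2627.

r_{33} = 1.2627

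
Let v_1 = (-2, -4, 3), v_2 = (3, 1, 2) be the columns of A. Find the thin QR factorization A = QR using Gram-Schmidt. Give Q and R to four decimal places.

Q = [[-0.3714, 0.7428], [-0.7428, 0.1222], [0.5571, 0.6582]], R = [[5.3852, -0.7428], [0.0000, 3.6672]]

q_1 = v_1/‖v_1‖ = (-2, -4, 3)/5.3852 = (-0.3714, -0.7428, 0.5571).
r_{12} = q_1·v_2 = -0.7428.
u_2 = v_2 + 0.7428·q_1 = (2.7241, 0.4483, 2.4138).
‖u_2‖ = 3.6672, so q_2 = (0.7428, 0.1222, 0.6582).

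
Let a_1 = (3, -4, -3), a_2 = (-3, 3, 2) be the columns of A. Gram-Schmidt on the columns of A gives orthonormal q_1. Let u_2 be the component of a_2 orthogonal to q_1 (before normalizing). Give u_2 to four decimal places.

a_1 = (3, -4, -3); ‖a_1‖ = 5.8310, so q_1 = (0.5145, -0.6860, -0.5145).
q_1·a_2 = 0.5145·(-3) + (-0.6860)·3 + (-0.5145)·2 = -4.6305.
u_2 = a_2 + 4.6305·q_1 = (-0.6176, -0.1765, -0.3824).

u_2 = (-0.6176, -0.1765, -0.3824)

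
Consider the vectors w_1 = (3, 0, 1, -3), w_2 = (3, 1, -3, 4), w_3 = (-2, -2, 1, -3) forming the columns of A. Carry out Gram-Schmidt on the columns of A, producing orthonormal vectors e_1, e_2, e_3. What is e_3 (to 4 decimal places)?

e_3 = (-0.0234, -0.7908, -0.5728, -0.2143)

w_1 = (3, 0, 1, -3); ‖w_1‖ = 4.3589, so e_1 = (0.6882, 0.0000, 0.2294, -0.6882).
e_1·w_2 = 0.6882·3 + 0.0000·1 + 0.2294·(-3) + (-0.6882)·4 = -1.3765.
u_2 = w_2 + 1.3765·e_1 = (3.9474, 1.0000, -2.6842, 3.0526).
‖u_2‖ = 5.7537, so e_2 = (0.6861, 0.1738, -0.4665, 0.5305).
e_1·w_3 = 0.6882·(-2) + 0.0000·(-2) + 0.2294·1 + (-0.6882)·(-3) = 0.9177; e_2·w_3 = 0.6861·(-2) + 0.1738·(-2) + (-0.4665)·1 + 0.5305·(-3) = -3.7779.
u_3 = w_3 − 0.9177·e_1 + 3.7779·e_2 = (-0.0397, -1.3434, -0.9730, -0.3641).
‖u_3‖ = 1.6987, so e_3 = (-0.0234, -0.7908, -0.5728, -0.2143).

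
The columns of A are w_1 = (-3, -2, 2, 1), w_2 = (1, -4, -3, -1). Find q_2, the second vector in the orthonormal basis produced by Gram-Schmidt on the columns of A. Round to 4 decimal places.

q_1 = w_1/‖w_1‖ = (-3, -2, 2, 1)/4.2426 = (-0.7071, -0.4714, 0.4714, 0.2357).
r_{12} = q_1·w_2 = -0.4714.
u_2 = w_2 + 0.4714·q_1 = (0.6667, -4.2222, -2.7778, -0.8889).
‖u_2‖ = 5.1747, so q_2 = (0.1288, -0.8159, -0.5368, -0.1718).

q_2 = (0.1288, -0.8159, -0.5368, -0.1718)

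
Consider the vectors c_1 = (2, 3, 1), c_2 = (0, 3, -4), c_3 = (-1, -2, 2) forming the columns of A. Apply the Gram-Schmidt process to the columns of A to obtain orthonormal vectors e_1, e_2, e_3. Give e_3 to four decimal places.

c_1 = (2, 3, 1); ‖c_1‖ = 3.7417, so e_1 = (0.5345, 0.8018, 0.2673).
e_1·c_2 = 0.5345·0 + 0.8018·3 + 0.2673·(-4) = 1.3363.
u_2 = c_2 − 1.3363·e_1 = (-0.7143, 1.9286, -4.3571).
‖u_2‖ = 4.8181, so e_2 = (-0.1482, 0.4003, -0.9043).
e_1·c_3 = 0.5345·(-1) + 0.8018·(-2) + 0.2673·2 = -1.6036; e_2·c_3 = (-0.1482)·(-1) + 0.4003·(-2) + (-0.9043)·2 = -2.4609.
u_3 = c_3 + 1.6036·e_1 + 2.4609·e_2 = (-0.5077, 0.2708, 0.2031).
‖u_3‖ = 0.6102, so e_3 = (-0.8321, 0.4438, 0.3328).

e_3 = (-0.8321, 0.4438, 0.3328)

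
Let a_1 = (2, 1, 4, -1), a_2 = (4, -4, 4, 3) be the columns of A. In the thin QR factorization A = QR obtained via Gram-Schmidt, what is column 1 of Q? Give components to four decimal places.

e_1 = (0.4264, 0.2132, 0.8528, -0.2132)

a_1 = (2, 1, 4, -1); ‖a_1‖ = 4.6904, so e_1 = (0.4264, 0.2132, 0.8528, -0.2132).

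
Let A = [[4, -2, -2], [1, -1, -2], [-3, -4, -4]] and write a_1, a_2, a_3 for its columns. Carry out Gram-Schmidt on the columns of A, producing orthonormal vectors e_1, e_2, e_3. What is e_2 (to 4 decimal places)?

a_1 = (4, 1, -3); ‖a_1‖ = 5.0990, so e_1 = (0.7845, 0.1961, -0.5883).
e_1·a_2 = 0.7845·(-2) + 0.1961·(-1) + (-0.5883)·(-4) = 0.5883.
u_2 = a_2 − 0.5883·e_1 = (-2.4615, -1.1154, -3.6538).
‖u_2‖ = 4.5447, so e_2 = (-0.5416, -0.2454, -0.8040).

e_2 = (-0.5416, -0.2454, -0.8040)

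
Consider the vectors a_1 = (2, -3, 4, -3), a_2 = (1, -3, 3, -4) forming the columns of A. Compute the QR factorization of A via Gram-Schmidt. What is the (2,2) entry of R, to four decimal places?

a_1 = (2, -3, 4, -3); ‖a_1‖ = 6.1644, so e_1 = (0.3244, -0.4867, 0.6489, -0.4867).
e_1·a_2 = 0.3244·1 + (-0.4867)·(-3) + 0.6489·3 + (-0.4867)·(-4) = 5.6777.
u_2 = a_2 − 5.6777·e_1 = (-0.8421, -0.2368, -0.6842, -1.2368).
r_{22} = ‖u_2‖ = 1.6623.

r_{22} = 1.6623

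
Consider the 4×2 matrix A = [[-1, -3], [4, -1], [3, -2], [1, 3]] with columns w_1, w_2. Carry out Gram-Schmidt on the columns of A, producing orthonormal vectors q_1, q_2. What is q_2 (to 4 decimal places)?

q_1 = w_1/‖w_1‖ = (-1, 4, 3, 1)/5.1962 = (-0.1925, 0.7698, 0.5774, 0.1925).
r_{12} = q_1·w_2 = -0.7698.
u_2 = w_2 + 0.7698·q_1 = (-3.1481, -0.4074, -1.5556, 3.1481).
‖u_2‖ = 4.7336, so q_2 = (-0.6651, -0.0861, -0.3286, 0.6651).

q_2 = (-0.6651, -0.0861, -0.3286, 0.6651)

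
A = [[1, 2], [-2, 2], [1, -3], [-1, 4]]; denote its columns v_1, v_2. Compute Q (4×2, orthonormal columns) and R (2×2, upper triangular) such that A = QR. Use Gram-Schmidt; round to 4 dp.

Q = [[0.3780, 0.7098], [-0.7559, -0.1234], [0.3780, -0.3703], [-0.3780, 0.5864]], R = [[2.6458, -3.4017], [0.0000, 4.6291]]

q_1 = v_1/‖v_1‖ = (1, -2, 1, -1)/2.6458 = (0.3780, -0.7559, 0.3780, -0.3780).
r_{12} = q_1·v_2 = -3.4017.
u_2 = v_2 + 3.4017·q_1 = (3.2857, -0.5714, -1.7143, 2.7143).
‖u_2‖ = 4.6291, so q_2 = (0.7098, -0.1234, -0.3703, 0.5864).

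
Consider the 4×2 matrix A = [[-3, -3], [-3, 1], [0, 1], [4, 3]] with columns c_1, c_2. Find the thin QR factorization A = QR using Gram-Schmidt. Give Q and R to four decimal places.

Q = [[-0.5145, -0.4363], [-0.5145, 0.7999], [0.0000, 0.3090], [0.6860, 0.2727]], R = [[5.8310, 3.0870], [0.0000, 3.2358]]

c_1 = (-3, -3, 0, 4); ‖c_1‖ = 5.8310, so e_1 = (-0.5145, -0.5145, 0.0000, 0.6860).
e_1·c_2 = (-0.5145)·(-3) + (-0.5145)·1 + 0.0000·1 + 0.6860·3 = 3.0870.
u_2 = c_2 − 3.0870·e_1 = (-1.4118, 2.5882, 1.0000, 0.8824).
‖u_2‖ = 3.2358, so e_2 = (-0.4363, 0.7999, 0.3090, 0.2727).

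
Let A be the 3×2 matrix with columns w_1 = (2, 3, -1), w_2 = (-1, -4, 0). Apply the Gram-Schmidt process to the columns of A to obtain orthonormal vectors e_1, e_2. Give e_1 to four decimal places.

e_1 = (0.5345, 0.8018, -0.2673)

e_1 = w_1/‖w_1‖ = (2, 3, -1)/3.7417 = (0.5345, 0.8018, -0.2673).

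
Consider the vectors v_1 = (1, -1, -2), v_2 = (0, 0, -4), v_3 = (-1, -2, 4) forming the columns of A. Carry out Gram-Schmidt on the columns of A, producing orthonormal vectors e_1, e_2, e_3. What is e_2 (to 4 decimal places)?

v_1 = (1, -1, -2); ‖v_1‖ = 2.4495, so e_1 = (0.4082, -0.4082, -0.8165).
e_1·v_2 = 0.4082·0 + (-0.4082)·0 + (-0.8165)·(-4) = 3.2660.
u_2 = v_2 − 3.2660·e_1 = (-1.3333, 1.3333, -1.3333).
‖u_2‖ = 2.3094, so e_2 = (-0.5774, 0.5774, -0.5774).

e_2 = (-0.5774, 0.5774, -0.5774)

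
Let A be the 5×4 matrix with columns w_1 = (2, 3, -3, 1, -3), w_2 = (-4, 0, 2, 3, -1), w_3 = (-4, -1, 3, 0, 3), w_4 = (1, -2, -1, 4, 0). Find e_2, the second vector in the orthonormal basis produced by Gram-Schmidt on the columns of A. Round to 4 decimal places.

e_2 = (-0.6614, 0.1417, 0.2362, 0.6142, -0.3307)

e_1 = w_1/‖w_1‖ = (2, 3, -3, 1, -3)/5.6569 = (0.3536, 0.5303, -0.5303, 0.1768, -0.5303).
r_{12} = e_1·w_2 = -1.4142.
u_2 = w_2 + 1.4142·e_1 = (-3.5000, 0.7500, 1.2500, 3.2500, -1.7500).
‖u_2‖ = 5.2915, so e_2 = (-0.6614, 0.1417, 0.2362, 0.6142, -0.3307).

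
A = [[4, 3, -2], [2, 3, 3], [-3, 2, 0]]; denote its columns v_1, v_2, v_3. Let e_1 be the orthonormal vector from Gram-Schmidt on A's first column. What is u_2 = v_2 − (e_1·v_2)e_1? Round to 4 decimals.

e_1 = v_1/‖v_1‖ = (4, 2, -3)/5.3852 = (0.7428, 0.3714, -0.5571).
r_{12} = e_1·v_2 = 2.2283.
u_2 = v_2 − 2.2283·e_1 = (1.3448, 2.1724, 3.2414).

u_2 = (1.3448, 2.1724, 3.2414)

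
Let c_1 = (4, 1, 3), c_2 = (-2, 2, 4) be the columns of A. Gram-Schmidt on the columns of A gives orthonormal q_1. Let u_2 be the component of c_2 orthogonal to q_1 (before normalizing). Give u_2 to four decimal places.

c_1 = (4, 1, 3); ‖c_1‖ = 5.0990, so q_1 = (0.7845, 0.1961, 0.5883).
q_1·c_2 = 0.7845·(-2) + 0.1961·2 + 0.5883·4 = 1.1767.
u_2 = c_2 − 1.1767·q_1 = (-2.9231, 1.7692, 3.3077).

u_2 = (-2.9231, 1.7692, 3.3077)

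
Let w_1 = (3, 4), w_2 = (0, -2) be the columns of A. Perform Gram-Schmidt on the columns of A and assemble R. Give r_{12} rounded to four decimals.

w_1 = (3, 4); ‖w_1‖ = 5.0000, so q_1 = (0.6000, 0.8000).
r_{12} = q_1·w_2 = -1.6000.

r_{12} = -1.6000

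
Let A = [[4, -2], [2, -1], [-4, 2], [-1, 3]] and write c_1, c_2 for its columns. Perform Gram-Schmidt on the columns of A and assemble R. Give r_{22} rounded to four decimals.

c_1 = (4, 2, -4, -1); ‖c_1‖ = 6.0828, so q_1 = (0.6576, 0.3288, -0.6576, -0.1644).
q_1·c_2 = 0.6576·(-2) + 0.3288·(-1) + (-0.6576)·2 + (-0.1644)·3 = -3.4524.
u_2 = c_2 + 3.4524·q_1 = (0.2703, 0.1351, -0.2703, 2.4324).
r_{22} = ‖u_2‖ = 2.4660.

r_{22} = 2.4660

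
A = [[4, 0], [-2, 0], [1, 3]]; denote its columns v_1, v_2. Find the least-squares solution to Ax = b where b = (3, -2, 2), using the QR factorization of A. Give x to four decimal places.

v_1 = (4, -2, 1); ‖v_1‖ = 4.5826, so e_1 = (0.8729, -0.4364, 0.2182).
e_1·v_2 = 0.8729·0 + (-0.4364)·0 + 0.2182·3 = 0.6547.
u_2 = v_2 − 0.6547·e_1 = (-0.5714, 0.2857, 2.8571).
‖u_2‖ = 2.9277, so e_2 = (-0.1952, 0.0976, 0.9759).
Qᵀb = (3.9279, 1.1711).
Back-substitute: x_2 = 1.1711/2.9277 = 0.4000.
x_1 = (3.9279 − 0.6547·0.4000)/4.5826 = 0.8000.

x = (0.8000, 0.4000)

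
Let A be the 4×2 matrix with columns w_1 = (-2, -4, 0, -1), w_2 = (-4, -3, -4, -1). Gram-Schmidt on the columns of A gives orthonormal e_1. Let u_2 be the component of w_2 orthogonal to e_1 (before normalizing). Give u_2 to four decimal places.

e_1 = w_1/‖w_1‖ = (-2, -4, 0, -1)/4.5826 = (-0.4364, -0.8729, 0.0000, -0.2182).
r_{12} = e_1·w_2 = 4.5826.
u_2 = w_2 − 4.5826·e_1 = (-2.0000, 1.0000, -4.0000, 0.0000).

u_2 = (-2.0000, 1.0000, -4.0000, 0.0000)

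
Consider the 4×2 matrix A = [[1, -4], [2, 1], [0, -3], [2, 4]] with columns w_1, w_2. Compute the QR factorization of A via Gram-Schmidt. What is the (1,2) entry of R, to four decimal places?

e_1 = w_1/‖w_1‖ = (1, 2, 0, 2)/3.0000 = (0.3333, 0.6667, 0.0000, 0.6667).
r_{12} = e_1·w_2 = 2.0000.

r_{12} = 2.0000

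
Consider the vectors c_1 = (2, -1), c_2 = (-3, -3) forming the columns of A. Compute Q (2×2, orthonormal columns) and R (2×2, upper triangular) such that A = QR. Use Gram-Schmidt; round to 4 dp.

Q = [[0.8944, -0.4472], [-0.4472, -0.8944]], R = [[2.2361, -1.3416], [0.0000, 4.0249]]

c_1 = (2, -1); ‖c_1‖ = 2.2361, so q_1 = (0.8944, -0.4472).
q_1·c_2 = 0.8944·(-3) + (-0.4472)·(-3) = -1.3416.
u_2 = c_2 + 1.3416·q_1 = (-1.8000, -3.6000).
‖u_2‖ = 4.0249, so q_2 = (-0.4472, -0.8944).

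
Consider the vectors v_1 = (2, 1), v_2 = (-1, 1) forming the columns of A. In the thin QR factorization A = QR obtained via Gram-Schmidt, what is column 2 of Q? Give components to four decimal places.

q_2 = (-0.4472, 0.8944)

q_1 = v_1/‖v_1‖ = (2, 1)/2.2361 = (0.8944, 0.4472).
r_{12} = q_1·v_2 = -0.4472.
u_2 = v_2 + 0.4472·q_1 = (-0.6000, 1.2000).
‖u_2‖ = 1.3416, so q_2 = (-0.4472, 0.8944).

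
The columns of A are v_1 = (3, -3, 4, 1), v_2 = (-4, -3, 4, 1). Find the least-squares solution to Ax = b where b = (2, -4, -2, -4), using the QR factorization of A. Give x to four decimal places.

v_1 = (3, -3, 4, 1); ‖v_1‖ = 5.9161, so e_1 = (0.5071, -0.5071, 0.6761, 0.1690).
e_1·v_2 = 0.5071·(-4) + (-0.5071)·(-3) + 0.6761·4 + 0.1690·1 = 2.3664.
u_2 = v_2 − 2.3664·e_1 = (-5.2000, -1.8000, 2.4000, 0.6000).
‖u_2‖ = 6.0332, so e_2 = (-0.8619, -0.2983, 0.3978, 0.0994).
Qᵀb = (1.0142, -1.7238).
Back-substitute: x_2 = -1.7238/6.0332 = -0.2857.
x_1 = (1.0142 − 2.3664·(-0.2857))/5.9161 = 0.2857.

x = (0.2857, -0.2857)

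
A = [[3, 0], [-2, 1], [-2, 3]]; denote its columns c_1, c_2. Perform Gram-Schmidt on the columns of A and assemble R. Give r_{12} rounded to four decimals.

c_1 = (3, -2, -2); ‖c_1‖ = 4.1231, so e_1 = (0.7276, -0.4851, -0.4851).
r_{12} = e_1·c_2 = -1.9403.

r_{12} = -1.9403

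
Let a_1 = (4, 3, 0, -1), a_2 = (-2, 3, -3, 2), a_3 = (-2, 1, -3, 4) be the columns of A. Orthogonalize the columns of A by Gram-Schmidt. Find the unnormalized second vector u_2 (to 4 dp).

u_2 = (-1.8462, 3.1154, -3.0000, 1.9615)

a_1 = (4, 3, 0, -1); ‖a_1‖ = 5.0990, so q_1 = (0.7845, 0.5883, 0.0000, -0.1961).
q_1·a_2 = 0.7845·(-2) + 0.5883·3 + 0.0000·(-3) + (-0.1961)·2 = -0.1961.
u_2 = a_2 + 0.1961·q_1 = (-1.8462, 3.1154, -3.0000, 1.9615).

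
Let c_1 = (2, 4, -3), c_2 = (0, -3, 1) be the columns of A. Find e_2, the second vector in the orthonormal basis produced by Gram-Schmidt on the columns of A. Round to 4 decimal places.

e_2 = (0.6910, -0.6219, -0.3685)

c_1 = (2, 4, -3); ‖c_1‖ = 5.3852, so e_1 = (0.3714, 0.7428, -0.5571).
e_1·c_2 = 0.3714·0 + 0.7428·(-3) + (-0.5571)·1 = -2.7854.
u_2 = c_2 + 2.7854·e_1 = (1.0345, -0.9310, -0.5517).
‖u_2‖ = 1.4971, so e_2 = (0.6910, -0.6219, -0.3685).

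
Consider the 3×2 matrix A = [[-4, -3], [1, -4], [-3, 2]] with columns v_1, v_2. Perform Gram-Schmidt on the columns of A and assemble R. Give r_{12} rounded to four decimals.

v_1 = (-4, 1, -3); ‖v_1‖ = 5.0990, so e_1 = (-0.7845, 0.1961, -0.5883).
r_{12} = e_1·v_2 = 0.3922.

r_{12} = 0.3922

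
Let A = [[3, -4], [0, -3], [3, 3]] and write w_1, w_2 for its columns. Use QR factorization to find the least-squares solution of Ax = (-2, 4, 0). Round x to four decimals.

q_1 = w_1/‖w_1‖ = (3, 0, 3)/4.2426 = (0.7071, 0.0000, 0.7071).
r_{12} = q_1·w_2 = -0.7071.
u_2 = w_2 + 0.7071·q_1 = (-3.5000, -3.0000, 3.5000).
‖u_2‖ = 5.7879, so q_2 = (-0.6047, -0.5183, 0.6047).
Qᵀb = (-1.4142, -0.8639).
Back-substitute: x_2 = -0.8639/5.7879 = -0.1493.
x_1 = (-1.4142 + 0.7071·(-0.1493))/4.2426 = -0.3582.

x = (-0.3582, -0.1493)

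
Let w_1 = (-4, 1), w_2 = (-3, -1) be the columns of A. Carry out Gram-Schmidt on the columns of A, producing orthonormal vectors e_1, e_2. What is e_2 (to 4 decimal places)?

e_2 = (-0.2425, -0.9701)

w_1 = (-4, 1); ‖w_1‖ = 4.1231, so e_1 = (-0.9701, 0.2425).
e_1·w_2 = (-0.9701)·(-3) + 0.2425·(-1) = 2.6679.
u_2 = w_2 − 2.6679·e_1 = (-0.4118, -1.6471).
‖u_2‖ = 1.6977, so e_2 = (-0.2425, -0.9701).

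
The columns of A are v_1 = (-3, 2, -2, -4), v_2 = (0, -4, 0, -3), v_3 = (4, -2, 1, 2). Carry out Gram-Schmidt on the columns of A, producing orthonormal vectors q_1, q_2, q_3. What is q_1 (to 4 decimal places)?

v_1 = (-3, 2, -2, -4); ‖v_1‖ = 5.7446, so q_1 = (-0.5222, 0.3482, -0.3482, -0.6963).

q_1 = (-0.5222, 0.3482, -0.3482, -0.6963)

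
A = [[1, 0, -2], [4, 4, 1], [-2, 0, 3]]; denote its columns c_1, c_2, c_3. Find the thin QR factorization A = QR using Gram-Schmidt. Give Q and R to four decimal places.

c_1 = (1, 4, -2); ‖c_1‖ = 4.5826, so e_1 = (0.2182, 0.8729, -0.4364).
e_1·c_2 = 0.2182·0 + 0.8729·4 + (-0.4364)·0 = 3.4915.
u_2 = c_2 − 3.4915·e_1 = (-0.7619, 0.9524, 1.5238).
‖u_2‖ = 1.9518, so e_2 = (-0.3904, 0.4880, 0.7807).
e_1·c_3 = 0.2182·(-2) + 0.8729·1 + (-0.4364)·3 = -0.8729; e_2·c_3 = (-0.3904)·(-2) + 0.4880·1 + 0.7807·3 = 3.6108.
u_3 = c_3 + 0.8729·e_1 − 3.6108·e_2 = (-0.4000, 0.0000, -0.2000).
‖u_3‖ = 0.4472, so e_3 = (-0.8944, 0.0000, -0.4472).

Q = [[0.2182, -0.3904, -0.8944], [0.8729, 0.4880, 0.0000], [-0.4364, 0.7807, -0.4472]], R = [[4.5826, 3.4915, -0.8729], [0.0000, 1.9518, 3.6108], [0.0000, 0.0000, 0.4472]]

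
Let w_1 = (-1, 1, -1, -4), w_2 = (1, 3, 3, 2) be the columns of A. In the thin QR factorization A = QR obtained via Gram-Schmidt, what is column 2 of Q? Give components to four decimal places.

e_1 = w_1/‖w_1‖ = (-1, 1, -1, -4)/4.3589 = (-0.2294, 0.2294, -0.2294, -0.9177).
r_{12} = e_1·w_2 = -2.0647.
u_2 = w_2 + 2.0647·e_1 = (0.5263, 3.4737, 2.5263, 0.1053).
‖u_2‖ = 4.3286, so e_2 = (0.1216, 0.8025, 0.5836, 0.0243).

e_2 = (0.1216, 0.8025, 0.5836, 0.0243)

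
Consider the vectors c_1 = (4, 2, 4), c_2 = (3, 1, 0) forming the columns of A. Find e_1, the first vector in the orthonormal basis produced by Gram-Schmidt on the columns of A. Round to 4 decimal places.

e_1 = (0.6667, 0.3333, 0.6667)

e_1 = c_1/‖c_1‖ = (4, 2, 4)/6.0000 = (0.6667, 0.3333, 0.6667).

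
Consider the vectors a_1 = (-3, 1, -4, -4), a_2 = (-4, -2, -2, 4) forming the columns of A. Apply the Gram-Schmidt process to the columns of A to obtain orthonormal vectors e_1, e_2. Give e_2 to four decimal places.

e_2 = (-0.6106, -0.3241, -0.2865, 0.6634)

a_1 = (-3, 1, -4, -4); ‖a_1‖ = 6.4807, so e_1 = (-0.4629, 0.1543, -0.6172, -0.6172).
e_1·a_2 = (-0.4629)·(-4) + 0.1543·(-2) + (-0.6172)·(-2) + (-0.6172)·4 = 0.3086.
u_2 = a_2 − 0.3086·e_1 = (-3.8571, -2.0476, -1.8095, 4.1905).
‖u_2‖ = 6.3170, so e_2 = (-0.6106, -0.3241, -0.2865, 0.6634).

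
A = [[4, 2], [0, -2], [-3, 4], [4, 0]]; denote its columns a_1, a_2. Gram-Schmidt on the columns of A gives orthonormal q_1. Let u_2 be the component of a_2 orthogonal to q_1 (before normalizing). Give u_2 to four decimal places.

a_1 = (4, 0, -3, 4); ‖a_1‖ = 6.4031, so q_1 = (0.6247, 0.0000, -0.4685, 0.6247).
q_1·a_2 = 0.6247·2 + 0.0000·(-2) + (-0.4685)·4 + 0.6247·0 = -0.6247.
u_2 = a_2 + 0.6247·q_1 = (2.3902, -2.0000, 3.7073, 0.3902).

u_2 = (2.3902, -2.0000, 3.7073, 0.3902)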